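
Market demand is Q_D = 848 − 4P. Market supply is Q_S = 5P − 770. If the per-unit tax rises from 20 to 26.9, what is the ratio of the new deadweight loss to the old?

In inverse form: demand P = 212 − 0.25Q, supply P = 154 + 0.2Q.
Competitive equilibrium: 212 − 0.25Q = 154 + 0.2Q → Q* = 128.8889, P* = 179.7778.
For a per-unit tax t: ΔQ = t/0.45, so DWL = ½·t·(t/0.45) = t²/0.9.
At t = 20: DWL = 444.444. At t = 26.9: DWL = 804.011.
Ratio = (26.9/20)² = 1.809.

1.809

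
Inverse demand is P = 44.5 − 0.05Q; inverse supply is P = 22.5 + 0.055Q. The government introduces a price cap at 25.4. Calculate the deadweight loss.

Competitive equilibrium: 44.5 − 0.05Q = 22.5 + 0.055Q → Q* = 209.5238, P* = 34.0238.
At the ceiling P = 25.4, quantity supplied = (25.4 − 22.5)/0.055 = 52.7273.
Willingness to pay at Q' = 52.7273: 44.5 − 0.05·52.7273 = 41.8636.
ΔQ = 209.5238 − 52.7273 = 156.7965; wedge = 41.8636 − 25.4 = 16.4636.
The triangle = ½ × 156.7965 × 16.4636 = 1290.72.

1290.72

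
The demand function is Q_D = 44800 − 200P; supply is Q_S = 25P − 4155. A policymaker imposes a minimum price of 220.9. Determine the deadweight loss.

In inverse form: demand P = 224 − 0.005Q, supply P = 166.2 + 0.04Q.
Competitive equilibrium: 224 − 0.005Q = 166.2 + 0.04Q → Q* = 1284.4444, P* = 217.5778.
At the floor P = 220.9, quantity demanded = (224 − 220.9)/0.005 = 620.
Sellers' marginal cost at Q' = 620: 166.2 + 0.04·620 = 191.
ΔQ = 1284.4444 − 620 = 664.4444; wedge = 220.9 − 191 = 29.9.
DWL = ½ × 664.4444 × 29.9 = 9933.44.

9933.44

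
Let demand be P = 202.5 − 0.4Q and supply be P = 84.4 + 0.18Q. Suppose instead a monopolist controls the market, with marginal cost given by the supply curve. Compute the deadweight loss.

2003.13

Competitive equilibrium: 202.5 − 0.4Q = 84.4 + 0.18Q → Q* = 203.6207, P* = 121.0517.
Marginal revenue: MR = 202.5 − 0.8Q. Set MR = MC: 202.5 − 0.8Q = 84.4 + 0.18Q → Q_m = 120.5102.
Price P_m = 202.5 − 0.4·120.5102 = 154.2959; MC(Q_m) = 84.4 + 0.18·120.5102 = 106.0918.
Competitive Q* = 203.6207, so ΔQ = 83.1105; wedge = 154.2959 − 106.0918 = 48.2041.
Welfare loss = ½ × 83.1105 × 48.2041 = 2003.13.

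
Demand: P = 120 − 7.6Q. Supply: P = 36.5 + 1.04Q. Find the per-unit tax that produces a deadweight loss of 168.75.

Competitive equilibrium: 120 − 7.6Q = 36.5 + 1.04Q → Q* = 9.6644, P* = 46.5509.
A tax t gives ΔQ = t/8.64 and wedge t, so DWL = t²/17.28.
t²/17.28 = 168.75 → t² = 2916 → t = 54.

54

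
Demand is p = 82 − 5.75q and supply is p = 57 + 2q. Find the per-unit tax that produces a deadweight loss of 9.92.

12.4

Competitive equilibrium: 82 − 5.75q = 57 + 2q → q* = 3.2258, p* = 63.4516.
A tax t gives Δq = t/7.75 and wedge t, so DWL = t²/15.5.
t²/15.5 = 9.92 → t² = 153.76 → t = 12.4.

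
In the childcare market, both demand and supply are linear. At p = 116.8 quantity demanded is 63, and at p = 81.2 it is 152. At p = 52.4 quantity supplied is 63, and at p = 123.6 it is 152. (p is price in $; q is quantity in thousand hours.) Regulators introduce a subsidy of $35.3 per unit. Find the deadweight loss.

$519.20 thousand

Demand slope = (81.2 − 116.8)/(152 − 63) = −0.4, so p = 142 − 0.4q.
Supply slope = (123.6 − 52.4)/(152 − 63) = 0.8, so p = 2 + 0.8q.
Competitive equilibrium: 142 − 0.4q = 2 + 0.8q → q* = 116.6667, p* = 95.3333.
The subsidy lowers effective supply by 35.3: p = 0.8q − 33.3.
New quantity: 142 − 0.4q = 0.8q − 33.3 → q' = 146.0833.
Overproduction Δq = 146.0833 − 116.6667 = 29.4166; wedge = subsidy = 35.3.
Welfare loss = ½ × 29.4166 × 35.3 = $519.20 thousand.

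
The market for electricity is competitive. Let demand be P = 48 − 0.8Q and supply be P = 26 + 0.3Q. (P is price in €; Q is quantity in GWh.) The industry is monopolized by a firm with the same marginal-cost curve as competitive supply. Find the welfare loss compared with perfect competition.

Competitive equilibrium: 48 − 0.8Q = 26 + 0.3Q → Q* = 20, P* = 32.
Marginal revenue: MR = 48 − 1.6Q. Set MR = MC: 48 − 1.6Q = 26 + 0.3Q → Q_m = 11.5789.
Price P_m = 48 − 0.8·11.5789 = 38.7369; MC(Q_m) = 26 + 0.3·11.5789 = 29.4737.
Competitive Q* = 20, so ΔQ = 8.4211; wedge = 38.7369 − 29.4737 = 9.2632.
Welfare loss = ½ × 8.4211 × 9.2632 = €39.

€39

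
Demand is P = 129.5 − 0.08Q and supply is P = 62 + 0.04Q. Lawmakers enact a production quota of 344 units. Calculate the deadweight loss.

2864.535

Competitive equilibrium: 129.5 − 0.08Q = 62 + 0.04Q → Q* = 562.5, P* = 84.5.
At Q = 344: demand price = 129.5 − 0.08·344 = 101.98; supply price = 62 + 0.04·344 = 75.76.
ΔQ = 562.5 − 344 = 218.5; wedge = 101.98 − 75.76 = 26.22.
Deadweight loss = ½ × 218.5 × 26.22 = 2864.535.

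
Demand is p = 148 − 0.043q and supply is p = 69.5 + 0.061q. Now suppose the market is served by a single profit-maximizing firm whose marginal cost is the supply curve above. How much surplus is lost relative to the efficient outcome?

2535

Competitive equilibrium: 148 − 0.043q = 69.5 + 0.061q → q* = 754.8077, p* = 115.5433.
Marginal revenue: MR = 148 − 0.086q. Set MR = MC: 148 − 0.086q = 69.5 + 0.061q → q_m = 534.0136.
Price p_m = 148 − 0.043·534.0136 = 125.0374; MC(q_m) = 69.5 + 0.061·534.0136 = 102.0748.
Competitive q* = 754.8077, so Δq = 220.7941; wedge = 125.0374 − 102.0748 = 22.9626.
Deadweight loss = ½ × 220.7941 × 22.9626 = 2535.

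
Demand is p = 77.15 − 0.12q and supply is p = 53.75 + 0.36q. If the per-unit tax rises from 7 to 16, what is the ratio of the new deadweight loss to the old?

Competitive equilibrium: 77.15 − 0.12q = 53.75 + 0.36q → q* = 48.75, p* = 71.3.
For a per-unit tax t: Δq = t/0.48, so DWL = ½·t·(t/0.48) = t²/0.96.
At t = 7: DWL = 51.042. At t = 16: DWL = 266.667.
Ratio = (16/7)² = 5.224.

5.224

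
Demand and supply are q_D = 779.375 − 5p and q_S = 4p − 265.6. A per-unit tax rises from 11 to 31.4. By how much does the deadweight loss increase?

961.07

In inverse form: demand p = 155.875 − 0.2q, supply p = 66.4 + 0.25q.
Competitive equilibrium: 155.875 − 0.2q = 66.4 + 0.25q → q* = 198.8333, p* = 116.1083.
For a per-unit tax t: Δq = t/0.45, so DWL = ½·t·(t/0.45) = t²/0.9.
At t = 11: DWL = 134.444. At t = 31.4: DWL = 1095.511.
Increase = 1095.511 − 134.444 = 961.07.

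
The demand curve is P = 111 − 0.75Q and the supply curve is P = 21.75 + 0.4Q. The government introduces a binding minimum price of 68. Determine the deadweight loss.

Competitive equilibrium: 111 − 0.75Q = 21.75 + 0.4Q → Q* = 77.6087, P* = 52.7935.
At the floor P = 68, quantity demanded = (111 − 68)/0.75 = 57.3333.
Sellers' marginal cost at Q' = 57.3333: 21.75 + 0.4·57.3333 = 44.6833.
ΔQ = 77.6087 − 57.3333 = 20.2754; wedge = 68 − 44.6833 = 23.3167.
The triangle = ½ × 20.2754 × 23.3167 = 236.38.

236.38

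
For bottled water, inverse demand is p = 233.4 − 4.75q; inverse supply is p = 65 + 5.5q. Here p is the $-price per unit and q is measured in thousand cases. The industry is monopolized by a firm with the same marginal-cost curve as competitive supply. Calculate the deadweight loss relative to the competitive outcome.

$138.72 thousand

Competitive equilibrium: 233.4 − 4.75q = 65 + 5.5q → q* = 16.4293, p* = 155.361.
Marginal revenue: MR = 233.4 − 9.5q. Set MR = MC: 233.4 − 9.5q = 65 + 5.5q → q_m = 11.2267.
Price p_m = 233.4 − 4.75·11.2267 = 180.0732; MC(q_m) = 65 + 5.5·11.2267 = 126.7469.
Competitive q* = 16.4293, so Δq = 5.2026; wedge = 180.0732 − 126.7469 = 53.3263.
Welfare loss = ½ × 5.2026 × 53.3263 = $138.72 thousand.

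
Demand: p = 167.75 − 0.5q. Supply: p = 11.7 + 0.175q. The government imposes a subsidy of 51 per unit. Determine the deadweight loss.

Competitive equilibrium: 167.75 − 0.5q = 11.7 + 0.175q → q* = 231.1852, p* = 52.1574.
The subsidy lowers effective supply by 51: p = 0.175q − 39.3.
New quantity: 167.75 − 0.5q = 0.175q − 39.3 → q' = 306.7407.
Overproduction Δq = 306.7407 − 231.1852 = 75.5555; wedge = subsidy = 51.
The triangle = ½ × 75.5555 × 51 = 1926.67.

1926.67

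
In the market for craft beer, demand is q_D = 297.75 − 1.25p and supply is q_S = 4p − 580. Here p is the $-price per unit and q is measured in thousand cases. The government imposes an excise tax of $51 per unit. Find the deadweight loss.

In inverse form: demand p = 238.2 − 0.8q, supply p = 145 + 0.25q.
Competitive equilibrium: 238.2 − 0.8q = 145 + 0.25q → q* = 88.7619, p* = 167.1905.
With the tax, the buyer price exceeds the seller price by 51: (238.2 − 0.8q) − (145 + 0.25q) = 51 → q' = 40.1905.
Δq = 88.7619 − 40.1905 = 48.5714; the wedge equals the tax, 51.
Welfare loss = ½ × 48.5714 × 51 = $1238.57 thousand.

$1238.57 thousand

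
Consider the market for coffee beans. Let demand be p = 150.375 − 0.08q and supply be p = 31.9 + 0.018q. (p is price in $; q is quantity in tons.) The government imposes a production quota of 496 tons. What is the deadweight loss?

Competitive equilibrium: 150.375 − 0.08q = 31.9 + 0.018q → q* = 1208.9286, p* = 53.6607.
At q = 496: demand price = 150.375 − 0.08·496 = 110.695; supply price = 31.9 + 0.018·496 = 40.828.
Δq = 1208.9286 − 496 = 712.9286; wedge = 110.695 − 40.828 = 69.867.
Deadweight loss = ½ × 712.9286 × 69.867 = $24905.09.

$24905.09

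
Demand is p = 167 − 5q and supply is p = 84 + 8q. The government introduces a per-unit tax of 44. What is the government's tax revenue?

132

Competitive equilibrium: 167 − 5q = 84 + 8q → q* = 6.3846, p* = 135.0769.
With the tax, the buyer price exceeds the seller price by 44: (167 − 5q) − (84 + 8q) = 44 → q' = 3.
Tax revenue = 44 × 3 = 132.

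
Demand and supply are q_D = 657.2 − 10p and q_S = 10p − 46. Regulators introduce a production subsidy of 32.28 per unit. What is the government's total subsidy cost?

15074.76

In inverse form: demand p = 65.72 − 0.1q, supply p = 4.6 + 0.1q.
Competitive equilibrium: 65.72 − 0.1q = 4.6 + 0.1q → q* = 305.6, p* = 35.16.
The subsidy lowers effective supply by 32.28: p = 0.1q − 27.68.
New quantity: 65.72 − 0.1q = 0.1q − 27.68 → q' = 467.
Total subsidy cost = 32.28 × 467 = 15074.76.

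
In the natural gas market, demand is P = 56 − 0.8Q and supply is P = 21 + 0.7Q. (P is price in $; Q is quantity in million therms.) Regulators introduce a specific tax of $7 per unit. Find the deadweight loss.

$16.33 million

Competitive equilibrium: 56 − 0.8Q = 21 + 0.7Q → Q* = 23.3333, P* = 37.3333.
With the tax, the buyer price exceeds the seller price by 7: (56 − 0.8Q) − (21 + 0.7Q) = 7 → Q' = 18.6667.
ΔQ = 23.3333 − 18.6667 = 4.6666; the wedge equals the tax, 7.
Welfare loss = ½ × 4.6666 × 7 = $16.33 million.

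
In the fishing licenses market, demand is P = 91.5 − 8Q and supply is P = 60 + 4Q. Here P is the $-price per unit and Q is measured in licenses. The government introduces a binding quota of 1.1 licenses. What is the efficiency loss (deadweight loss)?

Competitive equilibrium: 91.5 − 8Q = 60 + 4Q → Q* = 2.625, P* = 70.5.
At Q = 1.1: demand price = 91.5 − 8·1.1 = 82.7; supply price = 60 + 4·1.1 = 64.4.
ΔQ = 2.625 − 1.1 = 1.525; wedge = 82.7 − 64.4 = 18.3.
Welfare loss = ½ × 1.525 × 18.3 = $13.95.

$13.95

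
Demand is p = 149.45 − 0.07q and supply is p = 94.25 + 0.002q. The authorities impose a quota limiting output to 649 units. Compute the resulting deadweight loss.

Competitive equilibrium: 149.45 − 0.07q = 94.25 + 0.002q → q* = 766.6667, p* = 95.7833.
At q = 649: demand price = 149.45 − 0.07·649 = 104.02; supply price = 94.25 + 0.002·649 = 95.548.
Δq = 766.6667 − 649 = 117.6667; wedge = 104.02 − 95.548 = 8.472.
Welfare loss = ½ × 117.6667 × 8.472 = 498.436.

498.436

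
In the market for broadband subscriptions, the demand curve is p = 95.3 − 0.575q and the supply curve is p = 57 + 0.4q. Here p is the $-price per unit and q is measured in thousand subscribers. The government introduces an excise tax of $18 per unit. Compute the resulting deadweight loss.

Competitive equilibrium: 95.3 − 0.575q = 57 + 0.4q → q* = 39.2821, p* = 72.7128.
With the tax, the buyer price exceeds the seller price by 18: (95.3 − 0.575q) − (57 + 0.4q) = 18 → q' = 20.8205.
Δq = 39.2821 − 20.8205 = 18.4616; the wedge equals the tax, 18.
The triangle = ½ × 18.4616 × 18 = $166.15 thousand.

$166.15 thousand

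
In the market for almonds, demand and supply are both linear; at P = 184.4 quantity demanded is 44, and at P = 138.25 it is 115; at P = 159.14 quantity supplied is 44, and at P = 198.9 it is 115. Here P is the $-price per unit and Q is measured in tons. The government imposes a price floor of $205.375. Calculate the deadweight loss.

$1708.77

Demand slope = (138.25 − 184.4)/(115 − 44) = −0.65, so P = 213 − 0.65Q.
Supply slope = (198.9 − 159.14)/(115 − 44) = 0.56, so P = 134.5 + 0.56Q.
Competitive equilibrium: 213 − 0.65Q = 134.5 + 0.56Q → Q* = 64.876, P* = 170.8306.
At the floor P = 205.375, quantity demanded = (213 − 205.375)/0.65 = 11.7308.
Sellers' marginal cost at Q' = 11.7308: 134.5 + 0.56·11.7308 = 141.0692.
ΔQ = 64.876 − 11.7308 = 53.1452; wedge = 205.375 − 141.0692 = 64.3058.
Welfare loss = ½ × 53.1452 × 64.3058 = $1708.77.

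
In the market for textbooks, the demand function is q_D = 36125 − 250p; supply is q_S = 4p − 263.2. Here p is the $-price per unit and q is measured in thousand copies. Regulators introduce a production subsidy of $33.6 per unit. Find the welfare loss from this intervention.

In inverse form: demand p = 144.5 − 0.004q, supply p = 65.8 + 0.25q.
Competitive equilibrium: 144.5 − 0.004q = 65.8 + 0.25q → q* = 309.8425, p* = 143.2606.
The subsidy lowers effective supply by 33.6: p = 32.2 + 0.25q.
New quantity: 144.5 − 0.004q = 32.2 + 0.25q → q' = 442.126.
Overproduction Δq = 442.126 − 309.8425 = 132.2835; wedge = subsidy = 33.6.
DWL = ½ × 132.2835 × 33.6 = $2222.36 thousand.

$2222.36 thousand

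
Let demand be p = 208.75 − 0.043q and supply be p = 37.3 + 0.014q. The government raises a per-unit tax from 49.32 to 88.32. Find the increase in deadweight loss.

47087.37

Competitive equilibrium: 208.75 − 0.043q = 37.3 + 0.014q → q* = 3007.8947, p* = 79.4105.
For a per-unit tax t: Δq = t/0.057, so DWL = ½·t·(t/0.057) = t²/0.114.
At t = 49.32: DWL = 21337.389. At t = 88.32: DWL = 68424.758.
Increase = 68424.758 − 21337.389 = 47087.37.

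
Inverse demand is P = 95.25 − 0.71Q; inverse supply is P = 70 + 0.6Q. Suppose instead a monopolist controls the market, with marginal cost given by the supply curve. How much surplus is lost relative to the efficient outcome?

Competitive equilibrium: 95.25 − 0.71Q = 70 + 0.6Q → Q* = 19.2748, P* = 81.5649.
Marginal revenue: MR = 95.25 − 1.42Q. Set MR = MC: 95.25 − 1.42Q = 70 + 0.6Q → Q_m = 12.5.
Price P_m = 95.25 − 0.71·12.5 = 86.375; MC(Q_m) = 70 + 0.6·12.5 = 77.5.
Competitive Q* = 19.2748, so ΔQ = 6.7748; wedge = 86.375 − 77.5 = 8.875.
DWL = ½ × 6.7748 × 8.875 = 30.06.

30.06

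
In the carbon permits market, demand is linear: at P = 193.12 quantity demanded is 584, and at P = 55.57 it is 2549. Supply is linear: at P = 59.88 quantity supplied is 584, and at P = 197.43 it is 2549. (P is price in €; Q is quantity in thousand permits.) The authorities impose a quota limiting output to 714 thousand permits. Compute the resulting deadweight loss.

€47265.01 thousand

Demand slope = (55.57 − 193.12)/(2549 − 584) = −0.07, so P = 234 − 0.07Q.
Supply slope = (197.43 − 59.88)/(2549 − 584) = 0.07, so P = 19 + 0.07Q.
Competitive equilibrium: 234 − 0.07Q = 19 + 0.07Q → Q* = 1535.7143, P* = 126.5.
At Q = 714: demand price = 234 − 0.07·714 = 184.02; supply price = 19 + 0.07·714 = 68.98.
ΔQ = 1535.7143 − 714 = 821.7143; wedge = 184.02 − 68.98 = 115.04.
The triangle = ½ × 821.7143 × 115.04 = €47265.01 thousand.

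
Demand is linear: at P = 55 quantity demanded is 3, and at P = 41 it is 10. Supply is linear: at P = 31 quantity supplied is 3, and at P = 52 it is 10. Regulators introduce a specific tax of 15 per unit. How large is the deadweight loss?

Demand slope = (41 − 55)/(10 − 3) = −2, so P = 61 − 2Q.
Supply slope = (52 − 31)/(10 − 3) = 3, so P = 22 + 3Q.
Competitive equilibrium: 61 − 2Q = 22 + 3Q → Q* = 7.8, P* = 45.4.
With the tax, the buyer price exceeds the seller price by 15: (61 − 2Q) − (22 + 3Q) = 15 → Q' = 4.8.
ΔQ = 7.8 − 4.8 = 3; the wedge equals the tax, 15.
The triangle = ½ × 3 × 15 = 22.50.

22.50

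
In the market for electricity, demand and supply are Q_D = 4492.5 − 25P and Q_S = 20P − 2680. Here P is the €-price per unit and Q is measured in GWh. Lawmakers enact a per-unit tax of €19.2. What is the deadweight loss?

€2048

In inverse form: demand P = 179.7 − 0.04Q, supply P = 134 + 0.05Q.
Competitive equilibrium: 179.7 − 0.04Q = 134 + 0.05Q → Q* = 507.7778, P* = 159.3889.
With the tax, the buyer price exceeds the seller price by 19.2: (179.7 − 0.04Q) − (134 + 0.05Q) = 19.2 → Q' = 294.4444.
ΔQ = 507.7778 − 294.4444 = 213.3334; the wedge equals the tax, 19.2.
The triangle = ½ × 213.3334 × 19.2 = €2048.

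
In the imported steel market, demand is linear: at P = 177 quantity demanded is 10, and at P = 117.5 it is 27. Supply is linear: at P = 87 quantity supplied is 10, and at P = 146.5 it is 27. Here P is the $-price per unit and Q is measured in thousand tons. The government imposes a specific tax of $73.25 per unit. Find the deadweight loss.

Demand slope = (117.5 − 177)/(27 − 10) = −3.5, so P = 212 − 3.5Q.
Supply slope = (146.5 − 87)/(27 − 10) = 3.5, so P = 52 + 3.5Q.
Competitive equilibrium: 212 − 3.5Q = 52 + 3.5Q → Q* = 22.8571, P* = 132.
With the tax, the buyer price exceeds the seller price by 73.25: (212 − 3.5Q) − (52 + 3.5Q) = 73.25 → Q' = 12.3929.
ΔQ = 22.8571 − 12.3929 = 10.4642; the wedge equals the tax, 73.25.
The triangle = ½ × 10.4642 × 73.25 = $383.25 thousand.

$383.25 thousand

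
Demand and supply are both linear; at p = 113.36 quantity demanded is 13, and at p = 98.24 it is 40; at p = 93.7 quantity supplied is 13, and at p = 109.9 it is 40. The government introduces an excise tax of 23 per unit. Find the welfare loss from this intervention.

228.02

Demand slope = (98.24 − 113.36)/(40 − 13) = −0.56, so p = 120.64 − 0.56q.
Supply slope = (109.9 − 93.7)/(40 − 13) = 0.6, so p = 85.9 + 0.6q.
Competitive equilibrium: 120.64 − 0.56q = 85.9 + 0.6q → q* = 29.9483, p* = 103.869.
With the tax, the buyer price exceeds the seller price by 23: (120.64 − 0.56q) − (85.9 + 0.6q) = 23 → q' = 10.1207.
Δq = 29.9483 − 10.1207 = 19.8276; the wedge equals the tax, 23.
Welfare loss = ½ × 19.8276 × 23 = 228.02.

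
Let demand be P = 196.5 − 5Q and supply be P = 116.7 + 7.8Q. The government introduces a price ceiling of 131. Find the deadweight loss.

Competitive equilibrium: 196.5 − 5Q = 116.7 + 7.8Q → Q* = 6.2344, P* = 165.3281.
At the ceiling P = 131, quantity supplied = (131 − 116.7)/7.8 = 1.8333.
Willingness to pay at Q' = 1.8333: 196.5 − 5·1.8333 = 187.3335.
ΔQ = 6.2344 − 1.8333 = 4.4011; wedge = 187.3335 − 131 = 56.3335.
The triangle = ½ × 4.4011 × 56.3335 = 123.96.

123.96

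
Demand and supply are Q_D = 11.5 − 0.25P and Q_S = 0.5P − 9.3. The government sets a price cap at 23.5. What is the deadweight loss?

In inverse form: demand P = 46 − 4Q, supply P = 18.6 + 2Q.
Competitive equilibrium: 46 − 4Q = 18.6 + 2Q → Q* = 4.5667, P* = 27.7333.
At the ceiling P = 23.5, quantity supplied = (23.5 − 18.6)/2 = 2.45.
Willingness to pay at Q' = 2.45: 46 − 4·2.45 = 36.2.
ΔQ = 4.5667 − 2.45 = 2.1167; wedge = 36.2 − 23.5 = 12.7.
The triangle = ½ × 2.1167 × 12.7 = 13.44.

13.44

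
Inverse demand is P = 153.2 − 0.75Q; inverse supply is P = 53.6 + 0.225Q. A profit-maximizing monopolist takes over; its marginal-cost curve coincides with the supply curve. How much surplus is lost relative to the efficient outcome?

Competitive equilibrium: 153.2 − 0.75Q = 53.6 + 0.225Q → Q* = 102.1538, P* = 76.5846.
Marginal revenue: MR = 153.2 − 1.5Q. Set MR = MC: 153.2 − 1.5Q = 53.6 + 0.225Q → Q_m = 57.7391.
Price P_m = 153.2 − 0.75·57.7391 = 109.8957; MC(Q_m) = 53.6 + 0.225·57.7391 = 66.5913.
Competitive Q* = 102.1538, so ΔQ = 44.4147; wedge = 109.8957 − 66.5913 = 43.3044.
DWL = ½ × 44.4147 × 43.3044 = 961.68.

961.68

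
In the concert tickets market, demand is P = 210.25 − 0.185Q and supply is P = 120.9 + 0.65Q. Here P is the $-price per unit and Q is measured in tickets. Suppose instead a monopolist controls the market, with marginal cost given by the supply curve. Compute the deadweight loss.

$157.26

Competitive equilibrium: 210.25 − 0.185Q = 120.9 + 0.65Q → Q* = 107.006, P* = 190.4539.
Marginal revenue: MR = 210.25 − 0.37Q. Set MR = MC: 210.25 − 0.37Q = 120.9 + 0.65Q → Q_m = 87.598.
Price P_m = 210.25 − 0.185·87.598 = 194.0444; MC(Q_m) = 120.9 + 0.65·87.598 = 177.8387.
Competitive Q* = 107.006, so ΔQ = 19.408; wedge = 194.0444 − 177.8387 = 16.2057.
DWL = ½ × 19.408 × 16.2057 = $157.26.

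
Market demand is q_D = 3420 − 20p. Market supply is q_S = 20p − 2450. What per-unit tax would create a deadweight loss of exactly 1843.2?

19.2

In inverse form: demand p = 171 − 0.05q, supply p = 122.5 + 0.05q.
Competitive equilibrium: 171 − 0.05q = 122.5 + 0.05q → q* = 485, p* = 146.75.
A tax t gives Δq = t/0.1 and wedge t, so DWL = t²/0.2.
t²/0.2 = 1843.2 → t² = 368.64 → t = 19.2.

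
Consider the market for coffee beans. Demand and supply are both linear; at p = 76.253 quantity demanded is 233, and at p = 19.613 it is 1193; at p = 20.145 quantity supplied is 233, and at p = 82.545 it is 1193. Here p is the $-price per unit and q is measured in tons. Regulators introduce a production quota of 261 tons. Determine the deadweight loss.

Demand slope = (19.613 − 76.253)/(1193 − 233) = −0.059, so p = 90 − 0.059q.
Supply slope = (82.545 − 20.145)/(1193 − 233) = 0.065, so p = 5 + 0.065q.
Competitive equilibrium: 90 − 0.059q = 5 + 0.065q → q* = 685.4839, p* = 49.5565.
At q = 261: demand price = 90 − 0.059·261 = 74.601; supply price = 5 + 0.065·261 = 21.965.
Δq = 685.4839 − 261 = 424.4839; wedge = 74.601 − 21.965 = 52.636.
The triangle = ½ × 424.4839 × 52.636 = $11171.57.

$11171.57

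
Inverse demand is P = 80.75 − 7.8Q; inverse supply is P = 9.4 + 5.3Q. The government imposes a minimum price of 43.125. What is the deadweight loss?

2.54

Competitive equilibrium: 80.75 − 7.8Q = 9.4 + 5.3Q → Q* = 5.4466, P* = 38.2668.
At the floor P = 43.125, quantity demanded = (80.75 − 43.125)/7.8 = 4.8237.
Sellers' marginal cost at Q' = 4.8237: 9.4 + 5.3·4.8237 = 34.9656.
ΔQ = 5.4466 − 4.8237 = 0.6229; wedge = 43.125 − 34.9656 = 8.1594.
The triangle = ½ × 0.6229 × 8.1594 = 2.54.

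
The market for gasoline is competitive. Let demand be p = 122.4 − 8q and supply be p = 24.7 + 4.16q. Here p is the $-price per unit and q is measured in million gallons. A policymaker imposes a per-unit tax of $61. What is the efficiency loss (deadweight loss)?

Competitive equilibrium: 122.4 − 8q = 24.7 + 4.16q → q* = 8.0345, p* = 58.1237.
With the tax, the buyer price exceeds the seller price by 61: (122.4 − 8q) − (24.7 + 4.16q) = 61 → q' = 3.0181.
Δq = 8.0345 − 3.0181 = 5.0164; the wedge equals the tax, 61.
The triangle = ½ × 5.0164 × 61 = $153 million.

$153 million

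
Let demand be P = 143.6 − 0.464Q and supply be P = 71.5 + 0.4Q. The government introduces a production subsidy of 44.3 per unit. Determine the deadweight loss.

Competitive equilibrium: 143.6 − 0.464Q = 71.5 + 0.4Q → Q* = 83.4491, P* = 104.8796.
The subsidy lowers effective supply by 44.3: P = 27.2 + 0.4Q.
New quantity: 143.6 − 0.464Q = 27.2 + 0.4Q → Q' = 134.7222.
Overproduction ΔQ = 134.7222 − 83.4491 = 51.2731; wedge = subsidy = 44.3.
DWL = ½ × 51.2731 × 44.3 = 1135.70.

1135.70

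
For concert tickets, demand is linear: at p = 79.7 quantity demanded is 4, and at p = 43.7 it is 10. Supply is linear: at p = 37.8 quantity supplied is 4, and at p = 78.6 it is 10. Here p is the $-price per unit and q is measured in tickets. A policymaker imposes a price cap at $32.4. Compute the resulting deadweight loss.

$105.89

Demand slope = (43.7 − 79.7)/(10 − 4) = −6, so p = 103.7 − 6q.
Supply slope = (78.6 − 37.8)/(10 − 4) = 6.8, so p = 10.6 + 6.8q.
Competitive equilibrium: 103.7 − 6q = 10.6 + 6.8q → q* = 7.2734, p* = 60.0594.
At the ceiling p = 32.4, quantity supplied = (32.4 − 10.6)/6.8 = 3.2059.
Willingness to pay at q' = 3.2059: 103.7 − 6·3.2059 = 84.4646.
Δq = 7.2734 − 3.2059 = 4.0675; wedge = 84.4646 − 32.4 = 52.0646.
Welfare loss = ½ × 4.0675 × 52.0646 = $105.89.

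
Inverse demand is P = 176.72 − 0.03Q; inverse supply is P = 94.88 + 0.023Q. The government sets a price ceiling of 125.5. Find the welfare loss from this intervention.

1200.55

Competitive equilibrium: 176.72 − 0.03Q = 94.88 + 0.023Q → Q* = 1544.1509, P* = 130.3955.
At the ceiling P = 125.5, quantity supplied = (125.5 − 94.88)/0.023 = 1331.3043.
Willingness to pay at Q' = 1331.3043: 176.72 − 0.03·1331.3043 = 136.7809.
ΔQ = 1544.1509 − 1331.3043 = 212.8466; wedge = 136.7809 − 125.5 = 11.2809.
DWL = ½ × 212.8466 × 11.2809 = 1200.55.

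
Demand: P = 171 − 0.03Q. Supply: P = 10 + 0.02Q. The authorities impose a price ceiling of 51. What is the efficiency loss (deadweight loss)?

Competitive equilibrium: 171 − 0.03Q = 10 + 0.02Q → Q* = 3220, P* = 74.4.
At the ceiling P = 51, quantity supplied = (51 − 10)/0.02 = 2050.
Willingness to pay at Q' = 2050: 171 − 0.03·2050 = 109.5.
ΔQ = 3220 − 2050 = 1170; wedge = 109.5 − 51 = 58.5.
The triangle = ½ × 1170 × 58.5 = 34222.50.

34222.50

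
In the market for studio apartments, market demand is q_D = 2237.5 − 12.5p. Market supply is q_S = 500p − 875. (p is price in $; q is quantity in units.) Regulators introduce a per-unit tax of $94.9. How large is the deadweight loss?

In inverse form: demand p = 179 − 0.08q, supply p = 1.75 + 0.002q.
Competitive equilibrium: 179 − 0.08q = 1.75 + 0.002q → q* = 2161.5854, p* = 6.0732.
With the tax, the buyer price exceeds the seller price by 94.9: (179 − 0.08q) − (1.75 + 0.002q) = 94.9 → q' = 1004.2683.
Δq = 2161.5854 − 1004.2683 = 1157.3171; the wedge equals the tax, 94.9.
Deadweight loss = ½ × 1157.3171 × 94.9 = $54914.70.

$54914.70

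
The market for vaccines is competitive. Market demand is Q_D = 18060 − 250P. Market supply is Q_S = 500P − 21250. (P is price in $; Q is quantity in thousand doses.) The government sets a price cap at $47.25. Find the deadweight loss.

$19995.01 thousand

In inverse form: demand P = 72.24 − 0.004Q, supply P = 42.5 + 0.002Q.
Competitive equilibrium: 72.24 − 0.004Q = 42.5 + 0.002Q → Q* = 4956.6667, P* = 52.4133.
At the ceiling P = 47.25, quantity supplied = (47.25 − 42.5)/0.002 = 2375.
Willingness to pay at Q' = 2375: 72.24 − 0.004·2375 = 62.74.
ΔQ = 4956.6667 − 2375 = 2581.6667; wedge = 62.74 − 47.25 = 15.49.
Welfare loss = ½ × 2581.6667 × 15.49 = $19995.01 thousand.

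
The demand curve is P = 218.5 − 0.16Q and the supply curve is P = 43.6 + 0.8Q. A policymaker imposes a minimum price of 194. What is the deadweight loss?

Competitive equilibrium: 218.5 − 0.16Q = 43.6 + 0.8Q → Q* = 182.1875, P* = 189.35.
At the floor P = 194, quantity demanded = (218.5 − 194)/0.16 = 153.125.
Sellers' marginal cost at Q' = 153.125: 43.6 + 0.8·153.125 = 166.1.
ΔQ = 182.1875 − 153.125 = 29.0625; wedge = 194 − 166.1 = 27.9.
The triangle = ½ × 29.0625 × 27.9 = 405.42.

405.42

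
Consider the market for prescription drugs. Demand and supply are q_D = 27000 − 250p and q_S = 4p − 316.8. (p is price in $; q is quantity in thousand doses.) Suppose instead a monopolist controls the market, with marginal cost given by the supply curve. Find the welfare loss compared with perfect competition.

$0.39 thousand

In inverse form: demand p = 108 − 0.004q, supply p = 79.2 + 0.25q.
Competitive equilibrium: 108 − 0.004q = 79.2 + 0.25q → q* = 113.3858, p* = 107.5465.
Marginal revenue: MR = 108 − 0.008q. Set MR = MC: 108 − 0.008q = 79.2 + 0.25q → q_m = 111.6279.
Price p_m = 108 − 0.004·111.6279 = 107.5535; MC(q_m) = 79.2 + 0.25·111.6279 = 107.107.
Competitive q* = 113.3858, so Δq = 1.7579; wedge = 107.5535 − 107.107 = 0.4465.
Deadweight loss = ½ × 1.7579 × 0.4465 = $0.39 thousand.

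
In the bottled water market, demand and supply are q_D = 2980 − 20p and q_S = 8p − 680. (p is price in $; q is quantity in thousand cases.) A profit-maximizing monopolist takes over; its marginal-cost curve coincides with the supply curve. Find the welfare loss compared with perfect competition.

$577.92 thousand

In inverse form: demand p = 149 − 0.05q, supply p = 85 + 0.125q.
Competitive equilibrium: 149 − 0.05q = 85 + 0.125q → q* = 365.7143, p* = 130.7143.
Marginal revenue: MR = 149 − 0.1q. Set MR = MC: 149 − 0.1q = 85 + 0.125q → q_m = 284.4444.
Price p_m = 149 − 0.05·284.4444 = 134.7778; MC(q_m) = 85 + 0.125·284.4444 = 120.5556.
Competitive q* = 365.7143, so Δq = 81.2699; wedge = 134.7778 − 120.5556 = 14.2222.
The triangle = ½ × 81.2699 × 14.2222 = $577.92 thousand.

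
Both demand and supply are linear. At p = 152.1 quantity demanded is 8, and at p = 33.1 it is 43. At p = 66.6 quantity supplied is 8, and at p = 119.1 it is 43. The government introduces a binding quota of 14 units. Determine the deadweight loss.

Demand slope = (33.1 − 152.1)/(43 − 8) = −3.4, so p = 179.3 − 3.4q.
Supply slope = (119.1 − 66.6)/(43 − 8) = 1.5, so p = 54.6 + 1.5q.
Competitive equilibrium: 179.3 − 3.4q = 54.6 + 1.5q → q* = 25.449, p* = 92.7735.
At q = 14: demand price = 179.3 − 3.4·14 = 131.7; supply price = 54.6 + 1.5·14 = 75.6.
Δq = 25.449 − 14 = 11.449; wedge = 131.7 − 75.6 = 56.1.
The triangle = ½ × 11.449 × 56.1 = 321.14.

321.14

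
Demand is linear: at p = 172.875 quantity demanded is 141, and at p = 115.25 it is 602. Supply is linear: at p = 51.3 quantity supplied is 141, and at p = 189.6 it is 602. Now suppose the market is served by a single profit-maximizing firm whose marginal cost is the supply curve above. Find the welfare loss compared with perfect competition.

2001.84

Demand slope = (115.25 − 172.875)/(602 − 141) = −0.125, so p = 190.5 − 0.125q.
Supply slope = (189.6 − 51.3)/(602 − 141) = 0.3, so p = 9 + 0.3q.
Competitive equilibrium: 190.5 − 0.125q = 9 + 0.3q → q* = 427.0588, p* = 137.1176.
Marginal revenue: MR = 190.5 − 0.25q. Set MR = MC: 190.5 − 0.25q = 9 + 0.3q → q_m = 330.
Price p_m = 190.5 − 0.125·330 = 149.25; MC(q_m) = 9 + 0.3·330 = 108.
Competitive q* = 427.0588, so Δq = 97.0588; wedge = 149.25 − 108 = 41.25.
DWL = ½ × 97.0588 × 41.25 = 2001.84.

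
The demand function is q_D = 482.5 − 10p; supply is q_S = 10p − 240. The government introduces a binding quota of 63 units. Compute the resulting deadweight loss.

In inverse form: demand p = 48.25 − 0.1q, supply p = 24 + 0.1q.
Competitive equilibrium: 48.25 − 0.1q = 24 + 0.1q → q* = 121.25, p* = 36.125.
At q = 63: demand price = 48.25 − 0.1·63 = 41.95; supply price = 24 + 0.1·63 = 30.3.
Δq = 121.25 − 63 = 58.25; wedge = 41.95 − 30.3 = 11.65.
The triangle = ½ × 58.25 × 11.65 = 339.31.

339.31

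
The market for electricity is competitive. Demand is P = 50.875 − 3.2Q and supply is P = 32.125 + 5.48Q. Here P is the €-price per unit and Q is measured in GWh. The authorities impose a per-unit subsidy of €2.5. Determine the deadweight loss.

Competitive equilibrium: 50.875 − 3.2Q = 32.125 + 5.48Q → Q* = 2.1601, P* = 43.9626.
The subsidy lowers effective supply by 2.5: P = 29.625 + 5.48Q.
New quantity: 50.875 − 3.2Q = 29.625 + 5.48Q → Q' = 2.4482.
Overproduction ΔQ = 2.4482 − 2.1601 = 0.2881; wedge = subsidy = 2.5.
The triangle = ½ × 0.2881 × 2.5 = €0.36.

€0.36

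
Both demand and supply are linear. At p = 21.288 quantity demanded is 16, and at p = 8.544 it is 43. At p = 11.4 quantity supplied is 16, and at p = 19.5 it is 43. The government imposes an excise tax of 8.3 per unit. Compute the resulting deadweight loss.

Demand slope = (8.544 − 21.288)/(43 − 16) = −0.472, so p = 28.84 − 0.472q.
Supply slope = (19.5 − 11.4)/(43 − 16) = 0.3, so p = 6.6 + 0.3q.
Competitive equilibrium: 28.84 − 0.472q = 6.6 + 0.3q → q* = 28.8083, p* = 15.2425.
With the tax, the buyer price exceeds the seller price by 8.3: (28.84 − 0.472q) − (6.6 + 0.3q) = 8.3 → q' = 18.057.
Δq = 28.8083 − 18.057 = 10.7513; the wedge equals the tax, 8.3.
Deadweight loss = ½ × 10.7513 × 8.3 = 44.62.

44.62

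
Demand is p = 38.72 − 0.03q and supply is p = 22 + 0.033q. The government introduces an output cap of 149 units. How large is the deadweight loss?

426.77

Competitive equilibrium: 38.72 − 0.03q = 22 + 0.033q → q* = 265.3968, p* = 30.7581.
At q = 149: demand price = 38.72 − 0.03·149 = 34.25; supply price = 22 + 0.033·149 = 26.917.
Δq = 265.3968 − 149 = 116.3968; wedge = 34.25 − 26.917 = 7.333.
DWL = ½ × 116.3968 × 7.333 = 426.77.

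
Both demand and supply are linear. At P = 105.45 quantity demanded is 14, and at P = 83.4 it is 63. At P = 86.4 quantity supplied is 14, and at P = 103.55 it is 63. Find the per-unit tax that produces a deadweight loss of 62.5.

Demand slope = (83.4 − 105.45)/(63 − 14) = −0.45, so P = 111.75 − 0.45Q.
Supply slope = (103.55 − 86.4)/(63 − 14) = 0.35, so P = 81.5 + 0.35Q.
Competitive equilibrium: 111.75 − 0.45Q = 81.5 + 0.35Q → Q* = 37.8125, P* = 94.7344.
A tax t gives ΔQ = t/0.8 and wedge t, so DWL = t²/1.6.
t²/1.6 = 62.5 → t² = 100 → t = 10.

10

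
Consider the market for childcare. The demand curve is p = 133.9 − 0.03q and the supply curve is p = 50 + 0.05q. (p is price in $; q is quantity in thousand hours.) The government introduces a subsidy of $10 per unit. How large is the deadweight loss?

Competitive equilibrium: 133.9 − 0.03q = 50 + 0.05q → q* = 1048.75, p* = 102.4375.
The subsidy lowers effective supply by 10: p = 40 + 0.05q.
New quantity: 133.9 − 0.03q = 40 + 0.05q → q' = 1173.75.
Overproduction Δq = 1173.75 − 1048.75 = 125; wedge = subsidy = 10.
Deadweight loss = ½ × 125 × 10 = $625 thousand.

$625 thousand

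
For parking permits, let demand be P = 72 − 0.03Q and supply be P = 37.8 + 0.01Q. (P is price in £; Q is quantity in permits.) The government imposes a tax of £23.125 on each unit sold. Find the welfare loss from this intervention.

£6684.57

Competitive equilibrium: 72 − 0.03Q = 37.8 + 0.01Q → Q* = 855, P* = 46.35.
With the tax, the buyer price exceeds the seller price by 23.125: (72 − 0.03Q) − (37.8 + 0.01Q) = 23.125 → Q' = 276.875.
ΔQ = 855 − 276.875 = 578.125; the wedge equals the tax, 23.125.
DWL = ½ × 578.125 × 23.125 = £6684.57.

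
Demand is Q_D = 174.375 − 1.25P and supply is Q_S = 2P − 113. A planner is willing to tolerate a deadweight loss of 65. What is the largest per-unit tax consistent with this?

In inverse form: demand P = 139.5 − 0.8Q, supply P = 56.5 + 0.5Q.
Competitive equilibrium: 139.5 − 0.8Q = 56.5 + 0.5Q → Q* = 63.8462, P* = 88.4231.
A tax t gives ΔQ = t/1.3 and wedge t, so DWL = t²/2.6.
t²/2.6 = 65 → t² = 169 → t = 13.

13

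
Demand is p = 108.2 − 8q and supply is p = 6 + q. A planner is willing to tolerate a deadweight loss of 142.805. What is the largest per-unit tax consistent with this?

Competitive equilibrium: 108.2 − 8q = 6 + q → q* = 11.3556, p* = 17.3556.
A tax t gives Δq = t/9 and wedge t, so DWL = t²/18.
t²/18 = 142.805 → t² = 2570.49 → t = 50.7.

50.7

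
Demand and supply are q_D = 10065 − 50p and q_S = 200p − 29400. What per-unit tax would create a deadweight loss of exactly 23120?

In inverse form: demand p = 201.3 − 0.02q, supply p = 147 + 0.005q.
Competitive equilibrium: 201.3 − 0.02q = 147 + 0.005q → q* = 2172, p* = 157.86.
A tax t gives Δq = t/0.025 and wedge t, so DWL = t²/0.05.
t²/0.05 = 23120 → t² = 1156 → t = 34.

34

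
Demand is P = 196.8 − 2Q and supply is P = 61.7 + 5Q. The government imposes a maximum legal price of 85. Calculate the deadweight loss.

Competitive equilibrium: 196.8 − 2Q = 61.7 + 5Q → Q* = 19.3, P* = 158.2.
At the ceiling P = 85, quantity supplied = (85 − 61.7)/5 = 4.66.
Willingness to pay at Q' = 4.66: 196.8 − 2·4.66 = 187.48.
ΔQ = 19.3 − 4.66 = 14.64; wedge = 187.48 − 85 = 102.48.
DWL = ½ × 14.64 × 102.48 = 750.15.

750.15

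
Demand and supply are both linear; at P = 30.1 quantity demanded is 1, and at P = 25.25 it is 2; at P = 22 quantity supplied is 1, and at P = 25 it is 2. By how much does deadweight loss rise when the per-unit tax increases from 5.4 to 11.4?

Demand slope = (25.25 − 30.1)/(2 − 1) = −4.85, so P = 34.95 − 4.85Q.
Supply slope = (25 − 22)/(2 − 1) = 3, so P = 19 + 3Q.
Competitive equilibrium: 34.95 − 4.85Q = 19 + 3Q → Q* = 2.0318, P* = 25.0955.
For a per-unit tax t: ΔQ = t/7.85, so DWL = ½·t·(t/7.85) = t²/15.7.
At t = 5.4: DWL = 1.857. At t = 11.4: DWL = 8.278.
Increase = 8.278 − 1.857 = 6.42.

6.42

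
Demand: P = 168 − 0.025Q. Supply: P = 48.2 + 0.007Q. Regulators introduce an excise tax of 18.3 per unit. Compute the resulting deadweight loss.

Competitive equilibrium: 168 − 0.025Q = 48.2 + 0.007Q → Q* = 3743.75, P* = 74.4063.
With the tax, the buyer price exceeds the seller price by 18.3: (168 − 0.025Q) − (48.2 + 0.007Q) = 18.3 → Q' = 3171.875.
ΔQ = 3743.75 − 3171.875 = 571.875; the wedge equals the tax, 18.3.
The triangle = ½ × 571.875 × 18.3 = 5232.66.

5232.66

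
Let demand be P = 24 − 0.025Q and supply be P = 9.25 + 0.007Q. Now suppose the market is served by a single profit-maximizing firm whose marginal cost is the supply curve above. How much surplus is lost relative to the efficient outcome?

Competitive equilibrium: 24 − 0.025Q = 9.25 + 0.007Q → Q* = 460.9375, P* = 12.4766.
Marginal revenue: MR = 24 − 0.05Q. Set MR = MC: 24 − 0.05Q = 9.25 + 0.007Q → Q_m = 258.7719.
Price P_m = 24 − 0.025·258.7719 = 17.5307; MC(Q_m) = 9.25 + 0.007·258.7719 = 11.0614.
Competitive Q* = 460.9375, so ΔQ = 202.1656; wedge = 17.5307 − 11.0614 = 6.4693.
Welfare loss = ½ × 202.1656 × 6.4693 = 653.93.

653.93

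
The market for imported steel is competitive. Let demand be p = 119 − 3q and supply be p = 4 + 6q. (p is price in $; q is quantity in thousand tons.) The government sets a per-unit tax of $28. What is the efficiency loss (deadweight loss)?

Competitive equilibrium: 119 − 3q = 4 + 6q → q* = 12.7778, p* = 80.6667.
With the tax, the buyer price exceeds the seller price by 28: (119 − 3q) − (4 + 6q) = 28 → q' = 9.6667.
Δq = 12.7778 − 9.6667 = 3.1111; the wedge equals the tax, 28.
Deadweight loss = ½ × 3.1111 × 28 = $43.56 thousand.

$43.56 thousand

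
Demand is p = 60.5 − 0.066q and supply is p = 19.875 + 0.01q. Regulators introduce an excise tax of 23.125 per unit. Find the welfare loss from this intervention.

Competitive equilibrium: 60.5 − 0.066q = 19.875 + 0.01q → q* = 534.5395, p* = 25.2204.
With the tax, the buyer price exceeds the seller price by 23.125: (60.5 − 0.066q) − (19.875 + 0.01q) = 23.125 → q' = 230.2632.
Δq = 534.5395 − 230.2632 = 304.2763; the wedge equals the tax, 23.125.
Deadweight loss = ½ × 304.2763 × 23.125 = 3518.19.

3518.19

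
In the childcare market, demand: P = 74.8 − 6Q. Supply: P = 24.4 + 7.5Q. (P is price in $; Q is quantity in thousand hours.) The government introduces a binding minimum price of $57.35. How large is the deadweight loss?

Competitive equilibrium: 74.8 − 6Q = 24.4 + 7.5Q → Q* = 3.7333, P* = 52.4.
At the floor P = 57.35, quantity demanded = (74.8 − 57.35)/6 = 2.9083.
Sellers' marginal cost at Q' = 2.9083: 24.4 + 7.5·2.9083 = 46.2123.
ΔQ = 3.7333 − 2.9083 = 0.825; wedge = 57.35 − 46.2123 = 11.1377.
DWL = ½ × 0.825 × 11.1377 = $4.59 thousand.

$4.59 thousand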